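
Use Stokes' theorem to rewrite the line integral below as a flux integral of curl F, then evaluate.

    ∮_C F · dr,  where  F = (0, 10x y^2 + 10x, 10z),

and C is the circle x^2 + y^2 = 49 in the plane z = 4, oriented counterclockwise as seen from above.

Let S be the flat disk x^2 + y^2 ≤ 49 in the plane z = 4, with upward unit normal n̂ = ẑ. By Stokes' theorem,

    ∮_C F · dr = ∬_S (∇ × F) · n̂ dS = ∬_D (curl F)_z dA,

where D is the disk x^2 + y^2 ≤ 49.

Compute the curl of F = (0, 10x y^2 + 10x, 10z):
    (∇ × F)_x = ∂F_z/∂y - ∂F_y/∂z = 0,
    (∇ × F)_y = ∂F_x/∂z - ∂F_z/∂x = 0,
    (∇ × F)_z = ∂F_y/∂x - ∂F_x/∂y = 10y^2 + 10.

On z = 4, (curl F)_z = 10y^2 + 10.

Convert to polar (x = r cos θ, y = r sin θ, dA = r dr dθ); the integrand becomes 10r^2sin(θ)^2 + 10, so

    ∬_D (curl F)_z dA = ∫_0^{2π} ∫_0^{7} (10r^2sin(θ)^2 + 10) · r dr dθ.

Inner (r from 0 to 7): 12005sin(θ)^2/2 + 245.
Outer (θ from 0 to 2π): 12985π/2.

Therefore ∮_C F · dr = 12985π/2.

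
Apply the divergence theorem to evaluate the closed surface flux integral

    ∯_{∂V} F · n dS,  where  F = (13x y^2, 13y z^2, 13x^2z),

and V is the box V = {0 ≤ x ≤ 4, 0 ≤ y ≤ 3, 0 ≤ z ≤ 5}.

By the divergence theorem,

    ∯_{∂V} F · n dS = ∭_V (∇ · F) dV.

Compute the divergence:
    ∇ · F = ∂F_x/∂x + ∂F_y/∂y + ∂F_z/∂z = 13y^2 + 13z^2 + 13x^2 = 13x^2 + 13y^2 + 13z^2.

V is a rectangular box, so dV = dx dy dz with 0 ≤ x ≤ 4, 0 ≤ y ≤ 3, 0 ≤ z ≤ 5.

Integrate (13x^2 + 13y^2 + 13z^2) over V as an iterated integral:

    ∭_V (∇·F) dV = ∫_0^{4} ∫_0^{3} ∫_0^{5} (13x^2 + 13y^2 + 13z^2) dz dy dx.

Inner (z from 0 to 5): 65x^2 + 65y^2 + 1625/3.
Middle (y from 0 to 3): 195x^2 + 2210.
Outer (x from 0 to 4): 13000.

Therefore ∯_{∂V} F · n dS = 13000.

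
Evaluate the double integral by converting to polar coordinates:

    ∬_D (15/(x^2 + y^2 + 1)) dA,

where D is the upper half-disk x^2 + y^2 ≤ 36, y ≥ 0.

The region D is 0 ≤ r ≤ 6, 0 ≤ θ ≤ π in polar coordinates, where x = r cos(θ), y = r sin(θ), and dA = r dr dθ.

Under the substitution, the integrand becomes 15/(r^2 + 1), so

    ∬_D (15/(x^2 + y^2 + 1)) dA = ∫_{0}^{π} ∫_{0}^{6} (15/(r^2 + 1)) · r dr dθ.

Inner integral (in r): ∫_{0}^{6} (15/(r^2 + 1)) · r dr = 15log(37)/2.

Outer integral (in θ): ∫_{0}^{π} (15log(37)/2) dθ = 15π log(37)/2.

Therefore ∬_D (15/(x^2 + y^2 + 1)) dA = 15π log(37)/2.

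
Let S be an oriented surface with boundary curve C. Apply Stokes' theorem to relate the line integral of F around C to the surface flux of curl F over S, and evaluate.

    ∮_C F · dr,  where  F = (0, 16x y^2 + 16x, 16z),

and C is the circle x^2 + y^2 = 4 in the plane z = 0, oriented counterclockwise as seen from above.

Let S be the flat disk x^2 + y^2 ≤ 4 in the plane z = 0, with upward unit normal n̂ = ẑ. By Stokes' theorem,

    ∮_C F · dr = ∬_S (∇ × F) · n̂ dS = ∬_D (curl F)_z dA,

where D is the disk x^2 + y^2 ≤ 4.

Compute the curl of F = (0, 16x y^2 + 16x, 16z):
    (∇ × F)_x = ∂F_z/∂y - ∂F_y/∂z = 0,
    (∇ × F)_y = ∂F_x/∂z - ∂F_z/∂x = 0,
    (∇ × F)_z = ∂F_y/∂x - ∂F_x/∂y = 16y^2 + 16.

On z = 0, (curl F)_z = 16y^2 + 16.

Convert to polar (x = r cos θ, y = r sin θ, dA = r dr dθ); the integrand becomes 16r^2sin(θ)^2 + 16, so

    ∬_D (curl F)_z dA = ∫_0^{2π} ∫_0^{2} (16r^2sin(θ)^2 + 16) · r dr dθ.

Inner (r from 0 to 2): 64 - 32cos(2θ).
Outer (θ from 0 to 2π): 128π.

Therefore ∮_C F · dr = 128π.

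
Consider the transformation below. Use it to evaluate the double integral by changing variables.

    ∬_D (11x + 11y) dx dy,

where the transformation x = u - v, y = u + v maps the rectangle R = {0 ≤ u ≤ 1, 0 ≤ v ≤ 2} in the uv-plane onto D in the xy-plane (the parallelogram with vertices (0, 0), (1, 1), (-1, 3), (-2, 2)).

Compute the Jacobian determinant of (x, y) with respect to (u, v):

    ∂(x,y)/∂(u,v) = | 1  -1 | = (1)(1) - (-1)(1) = 2.
                   | 1  1 |

Its absolute value is |J| = 2 (the area scaling factor).

Substituting x = u - v, y = u + v into the integrand,

    11x + 11y → 22u,

so the integral becomes

    ∬_R (22u) · |J| du dv = ∫_0^1 ∫_0^2 (44u) dv du.

Inner (v): 88u.
Outer (u): 44.

Therefore ∬_D (11x + 11y) dx dy = 44.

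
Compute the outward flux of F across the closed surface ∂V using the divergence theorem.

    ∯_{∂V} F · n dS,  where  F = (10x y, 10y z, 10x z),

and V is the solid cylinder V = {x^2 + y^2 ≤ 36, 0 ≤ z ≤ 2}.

By the divergence theorem,

    ∯_{∂V} F · n dS = ∭_V (∇ · F) dV.

Compute the divergence:
    ∇ · F = ∂F_x/∂x + ∂F_y/∂y + ∂F_z/∂z = 10y + 10z + 10x = 10x + 10y + 10z.

In cylindrical coordinates, x = r cos(θ), y = r sin(θ), z = z, dV = r dr dθ dz, with 0 ≤ r ≤ 6, 0 ≤ θ ≤ 2π, 0 ≤ z ≤ 2.

The integrand, after substitution and multiplying by the volume element, becomes (10sqrt(2)r sin(θ + π/4) + 10z) · r, so

    ∭_V (∇·F) dV = ∫_0^{2π} ∫_0^{6} ∫_0^{2} (10sqrt(2)r sin(θ + π/4) + 10z) · r dz dr dθ.

Inner (z from 0 to 2): 20r (sqrt(2)r sin(θ + π/4) + 1).
Middle (r from 0 to 6): 1440sqrt(2)sin(θ + π/4) + 360.
Outer (θ from 0 to 2π): 720π.

Therefore ∯_{∂V} F · n dS = 720π.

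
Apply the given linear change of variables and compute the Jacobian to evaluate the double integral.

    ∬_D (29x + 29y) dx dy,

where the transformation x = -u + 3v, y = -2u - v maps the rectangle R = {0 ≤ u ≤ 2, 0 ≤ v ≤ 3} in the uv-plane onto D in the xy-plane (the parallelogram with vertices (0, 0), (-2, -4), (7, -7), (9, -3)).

Compute the Jacobian determinant of (x, y) with respect to (u, v):

    ∂(x,y)/∂(u,v) = | -1  3 | = (-1)(-1) - (3)(-2) = 7.
                   | -2  -1 |

Its absolute value is |J| = 7 (the area scaling factor).

Substituting x = -u + 3v, y = -2u - v into the integrand,

    29x + 29y → -87u + 58v,

so the integral becomes

    ∬_R (-87u + 58v) · |J| du dv = ∫_0^2 ∫_0^3 (-609u + 406v) dv du.

Inner (v): 1827 - 1827u.
Outer (u): 0.

Therefore ∬_D (29x + 29y) dx dy = 0.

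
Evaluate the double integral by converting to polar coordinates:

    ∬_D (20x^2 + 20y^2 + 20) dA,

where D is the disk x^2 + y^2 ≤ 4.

The region D is 0 ≤ r ≤ 2, 0 ≤ θ ≤ 2π in polar coordinates, where x = r cos(θ), y = r sin(θ), and dA = r dr dθ.

Under the substitution, the integrand becomes 20r^2 + 20, so

    ∬_D (20x^2 + 20y^2 + 20) dA = ∫_{0}^{2π} ∫_{0}^{2} (20r^2 + 20) · r dr dθ.

Inner integral (in r): ∫_{0}^{2} (20r^2 + 20) · r dr = 120.

Outer integral (in θ): ∫_{0}^{2π} (120) dθ = 240π.

Therefore ∬_D (20x^2 + 20y^2 + 20) dA = 240π.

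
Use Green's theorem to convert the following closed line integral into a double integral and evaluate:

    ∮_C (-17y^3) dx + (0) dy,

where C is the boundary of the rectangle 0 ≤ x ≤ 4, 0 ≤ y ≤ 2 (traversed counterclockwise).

Green's theorem converts the closed line integral into a double integral over the enclosed region D:

    ∮_C P dx + Q dy = ∬_D (∂Q/∂x - ∂P/∂y) dA.

Here P = -17y^3, Q = 0, so

    ∂Q/∂x = 0,    ∂P/∂y = -51y^2,
    ∂Q/∂x - ∂P/∂y = 51y^2.

D is the region 0 ≤ x ≤ 4, 0 ≤ y ≤ 2. Evaluating the double integral:

    ∬_D (51y^2) dA = ∫_0^{4} ∫_0^{2} (51y^2) dy dx.

Inner (y from 0 to 2): 136.
Outer (x from 0 to 4): 544.

Therefore ∮_C P dx + Q dy = 544.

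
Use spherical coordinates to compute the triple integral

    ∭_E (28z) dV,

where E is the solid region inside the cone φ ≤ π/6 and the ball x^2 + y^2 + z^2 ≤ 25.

In spherical coordinates, x = ρ sin(φ) cos(θ), y = ρ sin(φ) sin(θ), z = ρ cos(φ), and dV = ρ^2 sin(φ) dρ dφ dθ.

The integrand becomes 28ρ cos(φ), so

    ∭_E (28z) dV = ∫_{0}^{2π} ∫_{0}^{π/6} ∫_{0}^{5} (28ρ cos(φ)) · ρ^2 sin(φ) dρ dφ dθ.

Inner (ρ): 4375sin(2φ)/2.
Middle (φ): 4375/8.
Outer (θ): 4375π/4.

Therefore the triple integral equals 4375π/4.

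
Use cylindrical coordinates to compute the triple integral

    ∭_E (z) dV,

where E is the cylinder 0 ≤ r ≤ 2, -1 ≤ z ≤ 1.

In cylindrical coordinates, x = r cos(θ), y = r sin(θ), z = z, and dV = r dr dθ dz.

The integrand becomes z, so

    ∭_E (z) dV = ∫_{0}^{2π} ∫_{0}^{2} ∫_{-1}^{1} (z) · r dz dr dθ.

Inner (z): 0.
Middle (r from 0 to 2): 0.
Outer (θ): 0.

Therefore the triple integral equals 0.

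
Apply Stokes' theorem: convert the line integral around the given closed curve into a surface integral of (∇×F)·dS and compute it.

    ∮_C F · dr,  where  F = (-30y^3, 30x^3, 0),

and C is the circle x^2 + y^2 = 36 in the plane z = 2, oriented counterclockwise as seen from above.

Let S be the flat disk x^2 + y^2 ≤ 36 in the plane z = 2, with upward unit normal n̂ = ẑ. By Stokes' theorem,

    ∮_C F · dr = ∬_S (∇ × F) · n̂ dS = ∬_D (curl F)_z dA,

where D is the disk x^2 + y^2 ≤ 36.

Compute the curl of F = (-30y^3, 30x^3, 0):
    (∇ × F)_x = ∂F_z/∂y - ∂F_y/∂z = 0,
    (∇ × F)_y = ∂F_x/∂z - ∂F_z/∂x = 0,
    (∇ × F)_z = ∂F_y/∂x - ∂F_x/∂y = 90x^2 + 90y^2.

On z = 2, (curl F)_z = 90x^2 + 90y^2.

Convert to polar (x = r cos θ, y = r sin θ, dA = r dr dθ); the integrand becomes 90r^2, so

    ∬_D (curl F)_z dA = ∫_0^{2π} ∫_0^{6} (90r^2) · r dr dθ.

Inner (r from 0 to 6): 29160.
Outer (θ from 0 to 2π): 58320π.

Therefore ∮_C F · dr = 58320π.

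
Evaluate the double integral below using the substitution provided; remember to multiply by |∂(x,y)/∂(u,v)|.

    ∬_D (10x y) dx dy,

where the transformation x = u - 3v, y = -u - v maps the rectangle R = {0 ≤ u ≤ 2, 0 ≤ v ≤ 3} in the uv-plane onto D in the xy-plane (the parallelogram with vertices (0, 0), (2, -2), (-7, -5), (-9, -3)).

Compute the Jacobian determinant of (x, y) with respect to (u, v):

    ∂(x,y)/∂(u,v) = | 1  -3 | = (1)(-1) - (-3)(-1) = -4.
                   | -1  -1 |

Its absolute value is |J| = 4 (the area scaling factor).

Substituting x = u - 3v, y = -u - v into the integrand,

    10x y → -10u^2 + 20u v + 30v^2,

so the integral becomes

    ∬_R (-10u^2 + 20u v + 30v^2) · |J| du dv = ∫_0^2 ∫_0^3 (-40u^2 + 80u v + 120v^2) dv du.

Inner (v): -120u^2 + 360u + 1080.
Outer (u): 2560.

Therefore ∬_D (10x y) dx dy = 2560.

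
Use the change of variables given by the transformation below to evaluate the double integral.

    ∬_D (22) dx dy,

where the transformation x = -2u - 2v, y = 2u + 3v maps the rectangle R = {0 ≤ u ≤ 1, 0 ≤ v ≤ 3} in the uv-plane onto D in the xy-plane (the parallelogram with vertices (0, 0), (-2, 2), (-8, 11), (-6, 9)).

Compute the Jacobian determinant of (x, y) with respect to (u, v):

    ∂(x,y)/∂(u,v) = | -2  -2 | = (-2)(3) - (-2)(2) = -2.
                   | 2  3 |

Its absolute value is |J| = 2 (the area scaling factor).

Substituting x = -2u - 2v, y = 2u + 3v into the integrand,

    22 → 22,

so the integral becomes

    ∬_R (22) · |J| du dv = ∫_0^1 ∫_0^3 (44) dv du.

Inner (v): 132.
Outer (u): 132.

Therefore ∬_D (22) dx dy = 132.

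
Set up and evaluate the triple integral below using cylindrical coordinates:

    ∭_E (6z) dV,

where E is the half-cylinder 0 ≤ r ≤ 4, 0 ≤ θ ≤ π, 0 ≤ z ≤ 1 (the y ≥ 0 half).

In cylindrical coordinates, x = r cos(θ), y = r sin(θ), z = z, and dV = r dr dθ dz.

The integrand becomes 6z, so

    ∭_E (6z) dV = ∫_{0}^{π} ∫_{0}^{4} ∫_{0}^{1} (6z) · r dz dr dθ.

Inner (z): 3r.
Middle (r from 0 to 4): 24.
Outer (θ): 24π.

Therefore the triple integral equals 24π.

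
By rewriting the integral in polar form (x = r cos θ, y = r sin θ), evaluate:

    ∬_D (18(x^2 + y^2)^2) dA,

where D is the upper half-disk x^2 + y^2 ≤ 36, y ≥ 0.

The region D is 0 ≤ r ≤ 6, 0 ≤ θ ≤ π in polar coordinates, where x = r cos(θ), y = r sin(θ), and dA = r dr dθ.

Under the substitution, the integrand becomes 18r^4, so

    ∬_D (18(x^2 + y^2)^2) dA = ∫_{0}^{π} ∫_{0}^{6} (18r^4) · r dr dθ.

Inner integral (in r): ∫_{0}^{6} (18r^4) · r dr = 139968.

Outer integral (in θ): ∫_{0}^{π} (139968) dθ = 139968π.

Therefore ∬_D (18(x^2 + y^2)^2) dA = 139968π.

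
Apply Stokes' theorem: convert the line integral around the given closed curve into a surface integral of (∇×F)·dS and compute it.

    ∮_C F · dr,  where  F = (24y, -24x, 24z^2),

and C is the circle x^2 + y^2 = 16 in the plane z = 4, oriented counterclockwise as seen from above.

Let S be the flat disk x^2 + y^2 ≤ 16 in the plane z = 4, with upward unit normal n̂ = ẑ. By Stokes' theorem,

    ∮_C F · dr = ∬_S (∇ × F) · n̂ dS = ∬_D (curl F)_z dA,

where D is the disk x^2 + y^2 ≤ 16.

Compute the curl of F = (24y, -24x, 24z^2):
    (∇ × F)_x = ∂F_z/∂y - ∂F_y/∂z = 0,
    (∇ × F)_y = ∂F_x/∂z - ∂F_z/∂x = 0,
    (∇ × F)_z = ∂F_y/∂x - ∂F_x/∂y = -48.

On z = 4, (curl F)_z = -48.

Convert to polar (x = r cos θ, y = r sin θ, dA = r dr dθ); the integrand becomes -48, so

    ∬_D (curl F)_z dA = ∫_0^{2π} ∫_0^{4} (-48) · r dr dθ.

Inner (r from 0 to 4): -384.
Outer (θ from 0 to 2π): -768π.

Therefore ∮_C F · dr = -768π.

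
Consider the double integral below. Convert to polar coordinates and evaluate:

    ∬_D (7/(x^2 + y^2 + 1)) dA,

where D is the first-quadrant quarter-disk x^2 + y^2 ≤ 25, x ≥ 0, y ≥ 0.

The region D is 0 ≤ r ≤ 5, 0 ≤ θ ≤ π/2 in polar coordinates, where x = r cos(θ), y = r sin(θ), and dA = r dr dθ.

Under the substitution, the integrand becomes 7/(r^2 + 1), so

    ∬_D (7/(x^2 + y^2 + 1)) dA = ∫_{0}^{π/2} ∫_{0}^{5} (7/(r^2 + 1)) · r dr dθ.

Inner integral (in r): ∫_{0}^{5} (7/(r^2 + 1)) · r dr = 7log(26)/2.

Outer integral (in θ): ∫_{0}^{π/2} (7log(26)/2) dθ = 7π log(26)/4.

Therefore ∬_D (7/(x^2 + y^2 + 1)) dA = 7π log(26)/4.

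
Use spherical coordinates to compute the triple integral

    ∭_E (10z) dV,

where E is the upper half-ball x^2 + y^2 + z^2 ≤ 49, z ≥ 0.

In spherical coordinates, x = ρ sin(φ) cos(θ), y = ρ sin(φ) sin(θ), z = ρ cos(φ), and dV = ρ^2 sin(φ) dρ dφ dθ.

The integrand becomes 10ρ cos(φ), so

    ∭_E (10z) dV = ∫_{0}^{2π} ∫_{0}^{π/2} ∫_{0}^{7} (10ρ cos(φ)) · ρ^2 sin(φ) dρ dφ dθ.

Inner (ρ): 12005sin(2φ)/4.
Middle (φ): 12005/4.
Outer (θ): 12005π/2.

Therefore the triple integral equals 12005π/2.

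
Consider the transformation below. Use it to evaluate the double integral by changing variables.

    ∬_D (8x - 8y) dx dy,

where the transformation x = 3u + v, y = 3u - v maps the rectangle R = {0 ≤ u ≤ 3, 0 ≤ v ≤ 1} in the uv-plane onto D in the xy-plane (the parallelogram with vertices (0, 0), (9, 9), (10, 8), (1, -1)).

Compute the Jacobian determinant of (x, y) with respect to (u, v):

    ∂(x,y)/∂(u,v) = | 3  1 | = (3)(-1) - (1)(3) = -6.
                   | 3  -1 |

Its absolute value is |J| = 6 (the area scaling factor).

Substituting x = 3u + v, y = 3u - v into the integrand,

    8x - 8y → 16v,

so the integral becomes

    ∬_R (16v) · |J| du dv = ∫_0^3 ∫_0^1 (96v) dv du.

Inner (v): 48.
Outer (u): 144.

Therefore ∬_D (8x - 8y) dx dy = 144.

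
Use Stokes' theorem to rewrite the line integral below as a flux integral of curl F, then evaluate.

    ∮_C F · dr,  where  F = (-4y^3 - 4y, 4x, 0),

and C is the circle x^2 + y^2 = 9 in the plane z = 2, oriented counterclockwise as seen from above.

Let S be the flat disk x^2 + y^2 ≤ 9 in the plane z = 2, with upward unit normal n̂ = ẑ. By Stokes' theorem,

    ∮_C F · dr = ∬_S (∇ × F) · n̂ dS = ∬_D (curl F)_z dA,

where D is the disk x^2 + y^2 ≤ 9.

Compute the curl of F = (-4y^3 - 4y, 4x, 0):
    (∇ × F)_x = ∂F_z/∂y - ∂F_y/∂z = 0,
    (∇ × F)_y = ∂F_x/∂z - ∂F_z/∂x = 0,
    (∇ × F)_z = ∂F_y/∂x - ∂F_x/∂y = 12y^2 + 8.

On z = 2, (curl F)_z = 12y^2 + 8.

Convert to polar (x = r cos θ, y = r sin θ, dA = r dr dθ); the integrand becomes 12r^2sin(θ)^2 + 8, so

    ∬_D (curl F)_z dA = ∫_0^{2π} ∫_0^{3} (12r^2sin(θ)^2 + 8) · r dr dθ.

Inner (r from 0 to 3): 243sin(θ)^2 + 36.
Outer (θ from 0 to 2π): 315π.

Therefore ∮_C F · dr = 315π.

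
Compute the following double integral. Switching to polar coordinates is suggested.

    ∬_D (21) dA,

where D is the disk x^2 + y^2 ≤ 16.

The region D is 0 ≤ r ≤ 4, 0 ≤ θ ≤ 2π in polar coordinates, where x = r cos(θ), y = r sin(θ), and dA = r dr dθ.

Under the substitution, the integrand becomes 21, so

    ∬_D (21) dA = ∫_{0}^{2π} ∫_{0}^{4} (21) · r dr dθ.

Inner integral (in r): ∫_{0}^{4} (21) · r dr = 168.

Outer integral (in θ): ∫_{0}^{2π} (168) dθ = 336π.

Therefore ∬_D (21) dA = 336π.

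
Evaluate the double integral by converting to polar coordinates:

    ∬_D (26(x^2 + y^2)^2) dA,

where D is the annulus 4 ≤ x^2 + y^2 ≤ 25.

The region D is 2 ≤ r ≤ 5, 0 ≤ θ ≤ 2π in polar coordinates, where x = r cos(θ), y = r sin(θ), and dA = r dr dθ.

Under the substitution, the integrand becomes 26r^4, so

    ∬_D (26(x^2 + y^2)^2) dA = ∫_{0}^{2π} ∫_{2}^{5} (26r^4) · r dr dθ.

Inner integral (in r): ∫_{2}^{5} (26r^4) · r dr = 67431.

Outer integral (in θ): ∫_{0}^{2π} (67431) dθ = 134862π.

Therefore ∬_D (26(x^2 + y^2)^2) dA = 134862π.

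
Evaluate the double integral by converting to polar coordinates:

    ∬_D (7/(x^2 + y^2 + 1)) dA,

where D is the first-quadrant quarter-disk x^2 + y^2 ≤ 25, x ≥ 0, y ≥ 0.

The region D is 0 ≤ r ≤ 5, 0 ≤ θ ≤ π/2 in polar coordinates, where x = r cos(θ), y = r sin(θ), and dA = r dr dθ.

Under the substitution, the integrand becomes 7/(r^2 + 1), so

    ∬_D (7/(x^2 + y^2 + 1)) dA = ∫_{0}^{π/2} ∫_{0}^{5} (7/(r^2 + 1)) · r dr dθ.

Inner integral (in r): ∫_{0}^{5} (7/(r^2 + 1)) · r dr = 7log(26)/2.

Outer integral (in θ): ∫_{0}^{π/2} (7log(26)/2) dθ = 7π log(26)/4.

Therefore ∬_D (7/(x^2 + y^2 + 1)) dA = 7π log(26)/4.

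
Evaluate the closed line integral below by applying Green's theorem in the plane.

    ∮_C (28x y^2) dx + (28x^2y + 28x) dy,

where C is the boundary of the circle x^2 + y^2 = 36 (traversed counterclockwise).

Green's theorem converts the closed line integral into a double integral over the enclosed region D:

    ∮_C P dx + Q dy = ∬_D (∂Q/∂x - ∂P/∂y) dA.

Here P = 28x y^2, Q = 28x^2y + 28x, so

    ∂Q/∂x = 56x y + 28,    ∂P/∂y = 56x y,
    ∂Q/∂x - ∂P/∂y = 28.

D is the region x^2 + y^2 ≤ 36. Evaluating the double integral:

In polar coordinates (x = r cos θ, y = r sin θ, dA = r dr dθ) the integrand becomes 28, so

    ∬_D (28) dA = ∫_0^{2π} ∫_0^{6} (28) · r dr dθ.

Inner (r from 0 to 6): 504.
Outer (θ from 0 to 2π): 1008π.

Therefore ∮_C P dx + Q dy = 1008π.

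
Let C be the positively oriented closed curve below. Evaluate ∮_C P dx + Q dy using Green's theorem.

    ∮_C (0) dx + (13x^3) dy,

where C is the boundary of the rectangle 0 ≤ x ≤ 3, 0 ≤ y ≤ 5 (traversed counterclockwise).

Green's theorem converts the closed line integral into a double integral over the enclosed region D:

    ∮_C P dx + Q dy = ∬_D (∂Q/∂x - ∂P/∂y) dA.

Here P = 0, Q = 13x^3, so

    ∂Q/∂x = 39x^2,    ∂P/∂y = 0,
    ∂Q/∂x - ∂P/∂y = 39x^2.

D is the region 0 ≤ x ≤ 3, 0 ≤ y ≤ 5. Evaluating the double integral:

    ∬_D (39x^2) dA = ∫_0^{3} ∫_0^{5} (39x^2) dy dx.

Inner (y from 0 to 5): 195x^2.
Outer (x from 0 to 3): 1755.

Therefore ∮_C P dx + Q dy = 1755.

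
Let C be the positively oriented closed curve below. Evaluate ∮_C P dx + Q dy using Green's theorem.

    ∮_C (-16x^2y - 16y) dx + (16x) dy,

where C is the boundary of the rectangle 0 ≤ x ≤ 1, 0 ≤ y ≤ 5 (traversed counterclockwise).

Green's theorem converts the closed line integral into a double integral over the enclosed region D:

    ∮_C P dx + Q dy = ∬_D (∂Q/∂x - ∂P/∂y) dA.

Here P = -16x^2y - 16y, Q = 16x, so

    ∂Q/∂x = 16,    ∂P/∂y = -16x^2 - 16,
    ∂Q/∂x - ∂P/∂y = 16x^2 + 32.

D is the region 0 ≤ x ≤ 1, 0 ≤ y ≤ 5. Evaluating the double integral:

    ∬_D (16x^2 + 32) dA = ∫_0^{1} ∫_0^{5} (16x^2 + 32) dy dx.

Inner (y from 0 to 5): 80x^2 + 160.
Outer (x from 0 to 1): 560/3.

Therefore ∮_C P dx + Q dy = 560/3.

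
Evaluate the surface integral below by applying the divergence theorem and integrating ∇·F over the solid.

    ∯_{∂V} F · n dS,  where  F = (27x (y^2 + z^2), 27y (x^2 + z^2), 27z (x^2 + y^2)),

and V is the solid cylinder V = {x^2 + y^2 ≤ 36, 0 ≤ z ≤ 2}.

By the divergence theorem,

    ∯_{∂V} F · n dS = ∭_V (∇ · F) dV.

Compute the divergence:
    ∇ · F = ∂F_x/∂x + ∂F_y/∂y + ∂F_z/∂z = 27y^2 + 27z^2 + 27x^2 + 27z^2 + 27x^2 + 27y^2 = 54x^2 + 54y^2 + 54z^2.

In cylindrical coordinates, x = r cos(θ), y = r sin(θ), z = z, dV = r dr dθ dz, with 0 ≤ r ≤ 6, 0 ≤ θ ≤ 2π, 0 ≤ z ≤ 2.

The integrand, after substitution and multiplying by the volume element, becomes (54r^2 + 54z^2) · r, so

    ∭_V (∇·F) dV = ∫_0^{2π} ∫_0^{6} ∫_0^{2} (54r^2 + 54z^2) · r dz dr dθ.

Inner (z from 0 to 2): 108r^3 + 144r.
Middle (r from 0 to 6): 37584.
Outer (θ from 0 to 2π): 75168π.

Therefore ∯_{∂V} F · n dS = 75168π.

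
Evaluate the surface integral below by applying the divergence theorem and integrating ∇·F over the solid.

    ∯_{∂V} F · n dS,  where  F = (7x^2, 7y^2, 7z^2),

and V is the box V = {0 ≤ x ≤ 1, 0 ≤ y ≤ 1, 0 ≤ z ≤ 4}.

By the divergence theorem,

    ∯_{∂V} F · n dS = ∭_V (∇ · F) dV.

Compute the divergence:
    ∇ · F = ∂F_x/∂x + ∂F_y/∂y + ∂F_z/∂z = 14x + 14y + 14z.

V is a rectangular box, so dV = dx dy dz with 0 ≤ x ≤ 1, 0 ≤ y ≤ 1, 0 ≤ z ≤ 4.

Integrate (14x + 14y + 14z) over V as an iterated integral:

    ∭_V (∇·F) dV = ∫_0^{1} ∫_0^{1} ∫_0^{4} (14x + 14y + 14z) dz dy dx.

Inner (z from 0 to 4): 56x + 56y + 112.
Middle (y from 0 to 1): 56x + 140.
Outer (x from 0 to 1): 168.

Therefore ∯_{∂V} F · n dS = 168.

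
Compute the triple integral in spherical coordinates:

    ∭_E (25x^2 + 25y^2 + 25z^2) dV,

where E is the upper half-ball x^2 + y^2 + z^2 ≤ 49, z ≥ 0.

In spherical coordinates, x = ρ sin(φ) cos(θ), y = ρ sin(φ) sin(θ), z = ρ cos(φ), and dV = ρ^2 sin(φ) dρ dφ dθ.

The integrand becomes 25ρ^2, so

    ∭_E (25x^2 + 25y^2 + 25z^2) dV = ∫_{0}^{2π} ∫_{0}^{π/2} ∫_{0}^{7} (25ρ^2) · ρ^2 sin(φ) dρ dφ dθ.

Inner (ρ): 84035sin(φ).
Middle (φ): 84035.
Outer (θ): 168070π.

Therefore the triple integral equals 168070π.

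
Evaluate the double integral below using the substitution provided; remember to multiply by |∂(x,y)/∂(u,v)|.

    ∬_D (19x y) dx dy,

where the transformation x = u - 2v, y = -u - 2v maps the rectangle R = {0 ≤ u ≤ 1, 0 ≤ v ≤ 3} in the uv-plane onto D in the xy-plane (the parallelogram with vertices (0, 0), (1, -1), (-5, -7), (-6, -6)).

Compute the Jacobian determinant of (x, y) with respect to (u, v):

    ∂(x,y)/∂(u,v) = | 1  -2 | = (1)(-2) - (-2)(-1) = -4.
                   | -1  -2 |

Its absolute value is |J| = 4 (the area scaling factor).

Substituting x = u - 2v, y = -u - 2v into the integrand,

    19x y → -19u^2 + 76v^2,

so the integral becomes

    ∬_R (-19u^2 + 76v^2) · |J| du dv = ∫_0^1 ∫_0^3 (-76u^2 + 304v^2) dv du.

Inner (v): 2736 - 228u^2.
Outer (u): 2660.

Therefore ∬_D (19x y) dx dy = 2660.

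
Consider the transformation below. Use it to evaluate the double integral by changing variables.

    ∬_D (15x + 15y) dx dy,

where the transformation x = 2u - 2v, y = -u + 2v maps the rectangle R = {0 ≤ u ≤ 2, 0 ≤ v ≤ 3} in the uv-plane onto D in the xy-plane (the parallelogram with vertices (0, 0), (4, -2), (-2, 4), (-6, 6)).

Compute the Jacobian determinant of (x, y) with respect to (u, v):

    ∂(x,y)/∂(u,v) = | 2  -2 | = (2)(2) - (-2)(-1) = 2.
                   | -1  2 |

Its absolute value is |J| = 2 (the area scaling factor).

Substituting x = 2u - 2v, y = -u + 2v into the integrand,

    15x + 15y → 15u,

so the integral becomes

    ∬_R (15u) · |J| du dv = ∫_0^2 ∫_0^3 (30u) dv du.

Inner (v): 90u.
Outer (u): 180.

Therefore ∬_D (15x + 15y) dx dy = 180.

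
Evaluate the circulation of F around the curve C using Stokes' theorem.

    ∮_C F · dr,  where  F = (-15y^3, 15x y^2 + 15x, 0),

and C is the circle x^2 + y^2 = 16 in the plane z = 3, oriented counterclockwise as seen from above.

Let S be the flat disk x^2 + y^2 ≤ 16 in the plane z = 3, with upward unit normal n̂ = ẑ. By Stokes' theorem,

    ∮_C F · dr = ∬_S (∇ × F) · n̂ dS = ∬_D (curl F)_z dA,

where D is the disk x^2 + y^2 ≤ 16.

Compute the curl of F = (-15y^3, 15x y^2 + 15x, 0):
    (∇ × F)_x = ∂F_z/∂y - ∂F_y/∂z = 0,
    (∇ × F)_y = ∂F_x/∂z - ∂F_z/∂x = 0,
    (∇ × F)_z = ∂F_y/∂x - ∂F_x/∂y = 60y^2 + 15.

On z = 3, (curl F)_z = 60y^2 + 15.

Convert to polar (x = r cos θ, y = r sin θ, dA = r dr dθ); the integrand becomes 60r^2sin(θ)^2 + 15, so

    ∬_D (curl F)_z dA = ∫_0^{2π} ∫_0^{4} (60r^2sin(θ)^2 + 15) · r dr dθ.

Inner (r from 0 to 4): 3840sin(θ)^2 + 120.
Outer (θ from 0 to 2π): 4080π.

Therefore ∮_C F · dr = 4080π.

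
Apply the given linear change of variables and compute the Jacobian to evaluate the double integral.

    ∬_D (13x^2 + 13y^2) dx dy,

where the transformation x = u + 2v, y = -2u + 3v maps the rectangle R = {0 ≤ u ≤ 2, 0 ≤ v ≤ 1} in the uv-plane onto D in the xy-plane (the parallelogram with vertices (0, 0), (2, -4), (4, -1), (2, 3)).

Compute the Jacobian determinant of (x, y) with respect to (u, v):

    ∂(x,y)/∂(u,v) = | 1  2 | = (1)(3) - (2)(-2) = 7.
                   | -2  3 |

Its absolute value is |J| = 7 (the area scaling factor).

Substituting x = u + 2v, y = -2u + 3v into the integrand,

    13x^2 + 13y^2 → 65u^2 - 104u v + 169v^2,

so the integral becomes

    ∬_R (65u^2 - 104u v + 169v^2) · |J| du dv = ∫_0^2 ∫_0^1 (455u^2 - 728u v + 1183v^2) dv du.

Inner (v): 455u^2 - 364u + 1183/3.
Outer (u): 1274.

Therefore ∬_D (13x^2 + 13y^2) dx dy = 1274.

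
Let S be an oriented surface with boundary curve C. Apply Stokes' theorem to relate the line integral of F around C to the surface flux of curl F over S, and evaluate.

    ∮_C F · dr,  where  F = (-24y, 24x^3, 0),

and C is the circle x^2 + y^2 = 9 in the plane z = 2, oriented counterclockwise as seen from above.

Let S be the flat disk x^2 + y^2 ≤ 9 in the plane z = 2, with upward unit normal n̂ = ẑ. By Stokes' theorem,

    ∮_C F · dr = ∬_S (∇ × F) · n̂ dS = ∬_D (curl F)_z dA,

where D is the disk x^2 + y^2 ≤ 9.

Compute the curl of F = (-24y, 24x^3, 0):
    (∇ × F)_x = ∂F_z/∂y - ∂F_y/∂z = 0,
    (∇ × F)_y = ∂F_x/∂z - ∂F_z/∂x = 0,
    (∇ × F)_z = ∂F_y/∂x - ∂F_x/∂y = 72x^2 + 24.

On z = 2, (curl F)_z = 72x^2 + 24.

Convert to polar (x = r cos θ, y = r sin θ, dA = r dr dθ); the integrand becomes 72r^2cos(θ)^2 + 24, so

    ∬_D (curl F)_z dA = ∫_0^{2π} ∫_0^{3} (72r^2cos(θ)^2 + 24) · r dr dθ.

Inner (r from 0 to 3): 1458cos(θ)^2 + 108.
Outer (θ from 0 to 2π): 1674π.

Therefore ∮_C F · dr = 1674π.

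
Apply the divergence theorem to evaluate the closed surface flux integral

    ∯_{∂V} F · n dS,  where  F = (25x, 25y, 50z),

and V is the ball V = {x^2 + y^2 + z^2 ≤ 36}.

By the divergence theorem,

    ∯_{∂V} F · n dS = ∭_V (∇ · F) dV.

Compute the divergence:
    ∇ · F = ∂F_x/∂x + ∂F_y/∂y + ∂F_z/∂z = 25 + 25 + 50 = 100.

In spherical coordinates, x = ρ sin(φ) cos(θ), y = ρ sin(φ) sin(θ), z = ρ cos(φ), dV = ρ^2 sin(φ) dρ dφ dθ, with 0 ≤ ρ ≤ 6, 0 ≤ φ ≤ π, 0 ≤ θ ≤ 2π.

The integrand, after substitution and multiplying by the volume element, becomes (100) · ρ^2 sin(φ), so

    ∭_V (∇·F) dV = ∫_0^{2π} ∫_0^{π} ∫_0^{6} (100) · ρ^2 sin(φ) dρ dφ dθ.

Inner (ρ from 0 to 6): 7200sin(φ).
Middle (φ from 0 to π): 14400.
Outer (θ from 0 to 2π): 28800π.

Therefore ∯_{∂V} F · n dS = 28800π.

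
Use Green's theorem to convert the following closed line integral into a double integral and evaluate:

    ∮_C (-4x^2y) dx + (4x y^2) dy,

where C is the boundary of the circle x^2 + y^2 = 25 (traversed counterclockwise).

Green's theorem converts the closed line integral into a double integral over the enclosed region D:

    ∮_C P dx + Q dy = ∬_D (∂Q/∂x - ∂P/∂y) dA.

Here P = -4x^2y, Q = 4x y^2, so

    ∂Q/∂x = 4y^2,    ∂P/∂y = -4x^2,
    ∂Q/∂x - ∂P/∂y = 4x^2 + 4y^2.

D is the region x^2 + y^2 ≤ 25. Evaluating the double integral:

In polar coordinates (x = r cos θ, y = r sin θ, dA = r dr dθ) the integrand becomes 4r^2, so

    ∬_D (4x^2 + 4y^2) dA = ∫_0^{2π} ∫_0^{5} (4r^2) · r dr dθ.

Inner (r from 0 to 5): 625.
Outer (θ from 0 to 2π): 1250π.

Therefore ∮_C P dx + Q dy = 1250π.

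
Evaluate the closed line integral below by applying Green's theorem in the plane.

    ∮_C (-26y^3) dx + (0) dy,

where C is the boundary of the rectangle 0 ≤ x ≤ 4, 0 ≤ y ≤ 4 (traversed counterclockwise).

Green's theorem converts the closed line integral into a double integral over the enclosed region D:

    ∮_C P dx + Q dy = ∬_D (∂Q/∂x - ∂P/∂y) dA.

Here P = -26y^3, Q = 0, so

    ∂Q/∂x = 0,    ∂P/∂y = -78y^2,
    ∂Q/∂x - ∂P/∂y = 78y^2.

D is the region 0 ≤ x ≤ 4, 0 ≤ y ≤ 4. Evaluating the double integral:

    ∬_D (78y^2) dA = ∫_0^{4} ∫_0^{4} (78y^2) dy dx.

Inner (y from 0 to 4): 1664.
Outer (x from 0 to 4): 6656.

Therefore ∮_C P dx + Q dy = 6656.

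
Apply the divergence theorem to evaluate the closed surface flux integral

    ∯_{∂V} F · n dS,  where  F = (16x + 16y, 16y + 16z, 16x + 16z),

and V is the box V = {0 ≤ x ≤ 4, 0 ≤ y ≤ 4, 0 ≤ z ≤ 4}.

By the divergence theorem,

    ∯_{∂V} F · n dS = ∭_V (∇ · F) dV.

Compute the divergence:
    ∇ · F = ∂F_x/∂x + ∂F_y/∂y + ∂F_z/∂z = 16 + 16 + 16 = 48.

V is a rectangular box, so dV = dx dy dz with 0 ≤ x ≤ 4, 0 ≤ y ≤ 4, 0 ≤ z ≤ 4.

Integrate (48) over V as an iterated integral:

    ∭_V (∇·F) dV = ∫_0^{4} ∫_0^{4} ∫_0^{4} (48) dz dy dx.

Inner (z from 0 to 4): 192.
Middle (y from 0 to 4): 768.
Outer (x from 0 to 4): 3072.

Therefore ∯_{∂V} F · n dS = 3072.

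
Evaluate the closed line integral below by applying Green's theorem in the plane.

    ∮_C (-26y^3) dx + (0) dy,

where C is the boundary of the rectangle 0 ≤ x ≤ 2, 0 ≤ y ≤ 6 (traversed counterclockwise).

Green's theorem converts the closed line integral into a double integral over the enclosed region D:

    ∮_C P dx + Q dy = ∬_D (∂Q/∂x - ∂P/∂y) dA.

Here P = -26y^3, Q = 0, so

    ∂Q/∂x = 0,    ∂P/∂y = -78y^2,
    ∂Q/∂x - ∂P/∂y = 78y^2.

D is the region 0 ≤ x ≤ 2, 0 ≤ y ≤ 6. Evaluating the double integral:

    ∬_D (78y^2) dA = ∫_0^{2} ∫_0^{6} (78y^2) dy dx.

Inner (y from 0 to 6): 5616.
Outer (x from 0 to 2): 11232.

Therefore ∮_C P dx + Q dy = 11232.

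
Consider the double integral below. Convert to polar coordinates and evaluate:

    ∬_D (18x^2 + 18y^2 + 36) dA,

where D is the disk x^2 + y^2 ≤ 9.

The region D is 0 ≤ r ≤ 3, 0 ≤ θ ≤ 2π in polar coordinates, where x = r cos(θ), y = r sin(θ), and dA = r dr dθ.

Under the substitution, the integrand becomes 18r^2 + 36, so

    ∬_D (18x^2 + 18y^2 + 36) dA = ∫_{0}^{2π} ∫_{0}^{3} (18r^2 + 36) · r dr dθ.

Inner integral (in r): ∫_{0}^{3} (18r^2 + 36) · r dr = 1053/2.

Outer integral (in θ): ∫_{0}^{2π} (1053/2) dθ = 1053π.

Therefore ∬_D (18x^2 + 18y^2 + 36) dA = 1053π.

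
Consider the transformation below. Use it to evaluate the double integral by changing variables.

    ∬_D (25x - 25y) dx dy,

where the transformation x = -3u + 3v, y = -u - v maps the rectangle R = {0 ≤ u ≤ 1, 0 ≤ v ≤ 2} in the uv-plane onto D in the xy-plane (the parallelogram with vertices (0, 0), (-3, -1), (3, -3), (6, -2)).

Compute the Jacobian determinant of (x, y) with respect to (u, v):

    ∂(x,y)/∂(u,v) = | -3  3 | = (-3)(-1) - (3)(-1) = 6.
                   | -1  -1 |

Its absolute value is |J| = 6 (the area scaling factor).

Substituting x = -3u + 3v, y = -u - v into the integrand,

    25x - 25y → -50u + 100v,

so the integral becomes

    ∬_R (-50u + 100v) · |J| du dv = ∫_0^1 ∫_0^2 (-300u + 600v) dv du.

Inner (v): 1200 - 600u.
Outer (u): 900.

Therefore ∬_D (25x - 25y) dx dy = 900.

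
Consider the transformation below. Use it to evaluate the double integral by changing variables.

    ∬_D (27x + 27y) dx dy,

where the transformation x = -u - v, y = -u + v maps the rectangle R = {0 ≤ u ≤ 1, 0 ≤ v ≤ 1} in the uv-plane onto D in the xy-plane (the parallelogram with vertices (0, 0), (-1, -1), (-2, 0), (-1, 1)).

Compute the Jacobian determinant of (x, y) with respect to (u, v):

    ∂(x,y)/∂(u,v) = | -1  -1 | = (-1)(1) - (-1)(-1) = -2.
                   | -1  1 |

Its absolute value is |J| = 2 (the area scaling factor).

Substituting x = -u - v, y = -u + v into the integrand,

    27x + 27y → -54u,

so the integral becomes

    ∬_R (-54u) · |J| du dv = ∫_0^1 ∫_0^1 (-108u) dv du.

Inner (v): -108u.
Outer (u): -54.

Therefore ∬_D (27x + 27y) dx dy = -54.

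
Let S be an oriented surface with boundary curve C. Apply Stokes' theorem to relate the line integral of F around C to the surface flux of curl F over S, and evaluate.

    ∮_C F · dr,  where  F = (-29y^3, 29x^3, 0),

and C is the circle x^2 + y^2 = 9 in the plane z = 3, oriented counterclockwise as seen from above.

Let S be the flat disk x^2 + y^2 ≤ 9 in the plane z = 3, with upward unit normal n̂ = ẑ. By Stokes' theorem,

    ∮_C F · dr = ∬_S (∇ × F) · n̂ dS = ∬_D (curl F)_z dA,

where D is the disk x^2 + y^2 ≤ 9.

Compute the curl of F = (-29y^3, 29x^3, 0):
    (∇ × F)_x = ∂F_z/∂y - ∂F_y/∂z = 0,
    (∇ × F)_y = ∂F_x/∂z - ∂F_z/∂x = 0,
    (∇ × F)_z = ∂F_y/∂x - ∂F_x/∂y = 87x^2 + 87y^2.

On z = 3, (curl F)_z = 87x^2 + 87y^2.

Convert to polar (x = r cos θ, y = r sin θ, dA = r dr dθ); the integrand becomes 87r^2, so

    ∬_D (curl F)_z dA = ∫_0^{2π} ∫_0^{3} (87r^2) · r dr dθ.

Inner (r from 0 to 3): 7047/4.
Outer (θ from 0 to 2π): 7047π/2.

Therefore ∮_C F · dr = 7047π/2.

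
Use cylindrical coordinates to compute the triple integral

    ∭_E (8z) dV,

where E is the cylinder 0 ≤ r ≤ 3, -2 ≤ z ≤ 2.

In cylindrical coordinates, x = r cos(θ), y = r sin(θ), z = z, and dV = r dr dθ dz.

The integrand becomes 8z, so

    ∭_E (8z) dV = ∫_{0}^{2π} ∫_{0}^{3} ∫_{-2}^{2} (8z) · r dz dr dθ.

Inner (z): 0.
Middle (r from 0 to 3): 0.
Outer (θ): 0.

Therefore the triple integral equals 0.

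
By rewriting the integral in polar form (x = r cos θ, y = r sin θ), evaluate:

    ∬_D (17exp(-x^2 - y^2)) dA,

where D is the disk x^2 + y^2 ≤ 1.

The region D is 0 ≤ r ≤ 1, 0 ≤ θ ≤ 2π in polar coordinates, where x = r cos(θ), y = r sin(θ), and dA = r dr dθ.

Under the substitution, the integrand becomes 17exp(-r^2), so

    ∬_D (17exp(-x^2 - y^2)) dA = ∫_{0}^{2π} ∫_{0}^{1} (17exp(-r^2)) · r dr dθ.

Inner integral (in r): ∫_{0}^{1} (17exp(-r^2)) · r dr = 17/2 - 17exp(-1)/2.

Outer integral (in θ): ∫_{0}^{2π} (17/2 - 17exp(-1)/2) dθ = -17π exp(-1) + 17π.

Therefore ∬_D (17exp(-x^2 - y^2)) dA = -17π exp(-1) + 17π.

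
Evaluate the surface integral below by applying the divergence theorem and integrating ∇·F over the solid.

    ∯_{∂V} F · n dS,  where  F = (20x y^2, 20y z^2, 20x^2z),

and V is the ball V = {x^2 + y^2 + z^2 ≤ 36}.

By the divergence theorem,

    ∯_{∂V} F · n dS = ∭_V (∇ · F) dV.

Compute the divergence:
    ∇ · F = ∂F_x/∂x + ∂F_y/∂y + ∂F_z/∂z = 20y^2 + 20z^2 + 20x^2 = 20x^2 + 20y^2 + 20z^2.

In spherical coordinates, x = ρ sin(φ) cos(θ), y = ρ sin(φ) sin(θ), z = ρ cos(φ), dV = ρ^2 sin(φ) dρ dφ dθ, with 0 ≤ ρ ≤ 6, 0 ≤ φ ≤ π, 0 ≤ θ ≤ 2π.

The integrand, after substitution and multiplying by the volume element, becomes (20ρ^2) · ρ^2 sin(φ), so

    ∭_V (∇·F) dV = ∫_0^{2π} ∫_0^{π} ∫_0^{6} (20ρ^2) · ρ^2 sin(φ) dρ dφ dθ.

Inner (ρ from 0 to 6): 31104sin(φ).
Middle (φ from 0 to π): 62208.
Outer (θ from 0 to 2π): 124416π.

Therefore ∯_{∂V} F · n dS = 124416π.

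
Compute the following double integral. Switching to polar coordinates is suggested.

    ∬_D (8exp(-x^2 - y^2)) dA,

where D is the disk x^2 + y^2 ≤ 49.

The region D is 0 ≤ r ≤ 7, 0 ≤ θ ≤ 2π in polar coordinates, where x = r cos(θ), y = r sin(θ), and dA = r dr dθ.

Under the substitution, the integrand becomes 8exp(-r^2), so

    ∬_D (8exp(-x^2 - y^2)) dA = ∫_{0}^{2π} ∫_{0}^{7} (8exp(-r^2)) · r dr dθ.

Inner integral (in r): ∫_{0}^{7} (8exp(-r^2)) · r dr = 4 - 4exp(-49).

Outer integral (in θ): ∫_{0}^{2π} (4 - 4exp(-49)) dθ = -8π exp(-49) + 8π.

Therefore ∬_D (8exp(-x^2 - y^2)) dA = -8π exp(-49) + 8π.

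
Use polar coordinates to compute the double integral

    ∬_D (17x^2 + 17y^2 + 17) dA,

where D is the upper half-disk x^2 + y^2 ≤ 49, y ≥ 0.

The region D is 0 ≤ r ≤ 7, 0 ≤ θ ≤ π in polar coordinates, where x = r cos(θ), y = r sin(θ), and dA = r dr dθ.

Under the substitution, the integrand becomes 17r^2 + 17, so

    ∬_D (17x^2 + 17y^2 + 17) dA = ∫_{0}^{π} ∫_{0}^{7} (17r^2 + 17) · r dr dθ.

Inner integral (in r): ∫_{0}^{7} (17r^2 + 17) · r dr = 42483/4.

Outer integral (in θ): ∫_{0}^{π} (42483/4) dθ = 42483π/4.

Therefore ∬_D (17x^2 + 17y^2 + 17) dA = 42483π/4.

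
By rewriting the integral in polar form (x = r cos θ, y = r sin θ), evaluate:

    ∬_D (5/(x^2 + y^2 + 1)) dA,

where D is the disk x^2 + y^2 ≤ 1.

The region D is 0 ≤ r ≤ 1, 0 ≤ θ ≤ 2π in polar coordinates, where x = r cos(θ), y = r sin(θ), and dA = r dr dθ.

Under the substitution, the integrand becomes 5/(r^2 + 1), so

    ∬_D (5/(x^2 + y^2 + 1)) dA = ∫_{0}^{2π} ∫_{0}^{1} (5/(r^2 + 1)) · r dr dθ.

Inner integral (in r): ∫_{0}^{1} (5/(r^2 + 1)) · r dr = 5log(2)/2.

Outer integral (in θ): ∫_{0}^{2π} (5log(2)/2) dθ = 5π log(2).

Therefore ∬_D (5/(x^2 + y^2 + 1)) dA = 5π log(2).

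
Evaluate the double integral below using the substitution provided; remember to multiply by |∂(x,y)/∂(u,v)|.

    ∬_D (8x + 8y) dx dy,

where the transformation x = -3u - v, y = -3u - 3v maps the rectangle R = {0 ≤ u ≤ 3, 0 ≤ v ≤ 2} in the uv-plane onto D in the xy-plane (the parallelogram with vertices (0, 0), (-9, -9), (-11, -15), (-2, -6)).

Compute the Jacobian determinant of (x, y) with respect to (u, v):

    ∂(x,y)/∂(u,v) = | -3  -1 | = (-3)(-3) - (-1)(-3) = 6.
                   | -3  -3 |

Its absolute value is |J| = 6 (the area scaling factor).

Substituting x = -3u - v, y = -3u - 3v into the integrand,

    8x + 8y → -48u - 32v,

so the integral becomes

    ∬_R (-48u - 32v) · |J| du dv = ∫_0^3 ∫_0^2 (-288u - 192v) dv du.

Inner (v): -576u - 384.
Outer (u): -3744.

Therefore ∬_D (8x + 8y) dx dy = -3744.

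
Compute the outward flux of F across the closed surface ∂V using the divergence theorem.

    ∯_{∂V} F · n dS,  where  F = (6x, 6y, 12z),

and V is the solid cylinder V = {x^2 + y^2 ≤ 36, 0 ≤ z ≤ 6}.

By the divergence theorem,

    ∯_{∂V} F · n dS = ∭_V (∇ · F) dV.

Compute the divergence:
    ∇ · F = ∂F_x/∂x + ∂F_y/∂y + ∂F_z/∂z = 6 + 6 + 12 = 24.

In cylindrical coordinates, x = r cos(θ), y = r sin(θ), z = z, dV = r dr dθ dz, with 0 ≤ r ≤ 6, 0 ≤ θ ≤ 2π, 0 ≤ z ≤ 6.

The integrand, after substitution and multiplying by the volume element, becomes (24) · r, so

    ∭_V (∇·F) dV = ∫_0^{2π} ∫_0^{6} ∫_0^{6} (24) · r dz dr dθ.

Inner (z from 0 to 6): 144r.
Middle (r from 0 to 6): 2592.
Outer (θ from 0 to 2π): 5184π.

Therefore ∯_{∂V} F · n dS = 5184π.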